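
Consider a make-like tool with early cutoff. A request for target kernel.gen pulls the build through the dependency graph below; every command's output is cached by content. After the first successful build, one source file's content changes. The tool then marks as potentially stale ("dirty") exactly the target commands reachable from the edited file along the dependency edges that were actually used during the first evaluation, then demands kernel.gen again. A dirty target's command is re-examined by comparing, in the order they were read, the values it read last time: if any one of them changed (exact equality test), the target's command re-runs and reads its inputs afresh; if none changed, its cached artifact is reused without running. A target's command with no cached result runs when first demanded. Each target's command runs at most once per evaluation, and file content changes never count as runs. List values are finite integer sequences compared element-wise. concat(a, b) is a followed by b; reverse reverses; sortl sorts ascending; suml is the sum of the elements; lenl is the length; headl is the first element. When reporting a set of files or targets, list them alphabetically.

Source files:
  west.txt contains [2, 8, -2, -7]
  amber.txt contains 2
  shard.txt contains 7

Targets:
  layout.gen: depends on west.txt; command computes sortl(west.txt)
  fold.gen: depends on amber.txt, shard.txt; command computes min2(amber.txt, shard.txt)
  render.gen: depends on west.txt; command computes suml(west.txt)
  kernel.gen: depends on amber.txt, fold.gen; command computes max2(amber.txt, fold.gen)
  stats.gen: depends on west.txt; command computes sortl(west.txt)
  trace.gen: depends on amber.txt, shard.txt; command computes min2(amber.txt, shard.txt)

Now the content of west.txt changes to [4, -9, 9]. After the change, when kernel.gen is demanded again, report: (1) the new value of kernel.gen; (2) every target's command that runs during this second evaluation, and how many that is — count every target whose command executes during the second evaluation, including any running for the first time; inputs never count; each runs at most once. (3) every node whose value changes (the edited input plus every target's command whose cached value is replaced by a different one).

Demanding kernel.gen again yields 2.
0 target commands run: none.
The nodes whose values change: west.txt.
Note the shortcut — west.txt feeds only undemanded nodes, so no recomputation happens.

First demand of the output computes:
  fold.gen = min2(2, 7) = 2
  kernel.gen = max2(2, 2) = 2

After the edit, cleaning proceeds:
  west.txt only reaches undemanded nodes; the second demand re-runs nothing.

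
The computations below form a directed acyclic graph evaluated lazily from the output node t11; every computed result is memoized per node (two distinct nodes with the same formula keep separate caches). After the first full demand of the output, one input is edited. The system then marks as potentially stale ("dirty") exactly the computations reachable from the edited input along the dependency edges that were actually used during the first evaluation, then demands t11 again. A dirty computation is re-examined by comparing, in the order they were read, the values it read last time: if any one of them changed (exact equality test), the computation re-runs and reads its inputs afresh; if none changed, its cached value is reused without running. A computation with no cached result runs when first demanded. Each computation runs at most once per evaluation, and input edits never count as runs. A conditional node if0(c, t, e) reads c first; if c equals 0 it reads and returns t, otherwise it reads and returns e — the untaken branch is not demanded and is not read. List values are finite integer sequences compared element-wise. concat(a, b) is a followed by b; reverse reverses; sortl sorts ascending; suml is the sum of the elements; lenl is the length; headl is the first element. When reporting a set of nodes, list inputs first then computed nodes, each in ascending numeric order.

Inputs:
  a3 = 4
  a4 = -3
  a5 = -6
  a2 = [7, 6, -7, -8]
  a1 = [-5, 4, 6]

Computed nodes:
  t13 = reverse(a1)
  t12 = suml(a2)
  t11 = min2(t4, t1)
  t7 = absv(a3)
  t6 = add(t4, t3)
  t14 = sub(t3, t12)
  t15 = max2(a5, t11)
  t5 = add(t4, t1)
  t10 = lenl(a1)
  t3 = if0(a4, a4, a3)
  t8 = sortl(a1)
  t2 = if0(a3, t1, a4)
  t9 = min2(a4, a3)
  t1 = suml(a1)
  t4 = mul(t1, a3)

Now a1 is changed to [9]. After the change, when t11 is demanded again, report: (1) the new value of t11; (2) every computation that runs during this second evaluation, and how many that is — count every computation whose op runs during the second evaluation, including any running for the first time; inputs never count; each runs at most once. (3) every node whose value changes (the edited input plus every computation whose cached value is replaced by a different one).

First demand of the output computes:
  t1 = suml([-5, 4, 6]) = 5
  t4 = mul(5, 4) = 20
  t11 = min2(20, 5) = 5

After the edit, cleaning proceeds:
  t1: a read changed (a1 [-5, 4, 6]->[9]) — executes, giving 9.
  t4: a read changed (t1 5->9) — executes, giving 36.
  t11: a read changed (t4 20->36; t1 5->9) — executes, giving 9.

Demanding t11 again yields 9.
3 computations run: t1, t4, t11.
The nodes whose values change: a1, t1, t4, t11.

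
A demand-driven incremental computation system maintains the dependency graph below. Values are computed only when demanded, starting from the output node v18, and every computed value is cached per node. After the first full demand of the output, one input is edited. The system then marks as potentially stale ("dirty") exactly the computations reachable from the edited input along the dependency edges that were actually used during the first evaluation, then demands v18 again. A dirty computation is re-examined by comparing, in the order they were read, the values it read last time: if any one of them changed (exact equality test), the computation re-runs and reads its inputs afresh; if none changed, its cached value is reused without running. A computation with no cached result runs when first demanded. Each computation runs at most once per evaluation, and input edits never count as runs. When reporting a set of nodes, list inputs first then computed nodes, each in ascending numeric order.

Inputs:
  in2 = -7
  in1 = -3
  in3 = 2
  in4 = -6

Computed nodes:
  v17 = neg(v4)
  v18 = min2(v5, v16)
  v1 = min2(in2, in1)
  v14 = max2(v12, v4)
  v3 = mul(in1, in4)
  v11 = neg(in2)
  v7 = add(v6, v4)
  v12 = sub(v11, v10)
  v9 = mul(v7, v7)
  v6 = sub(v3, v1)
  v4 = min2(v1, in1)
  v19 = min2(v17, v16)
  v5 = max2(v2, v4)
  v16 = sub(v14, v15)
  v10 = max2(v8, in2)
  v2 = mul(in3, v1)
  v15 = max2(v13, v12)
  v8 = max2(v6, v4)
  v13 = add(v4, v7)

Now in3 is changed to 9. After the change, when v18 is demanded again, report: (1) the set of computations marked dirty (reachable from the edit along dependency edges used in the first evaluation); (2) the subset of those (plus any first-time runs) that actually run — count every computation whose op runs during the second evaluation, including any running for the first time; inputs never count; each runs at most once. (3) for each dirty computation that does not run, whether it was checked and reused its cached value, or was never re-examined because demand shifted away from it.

Marked dirty: v2, v5, v18.
Computations that run: v2, v5 — 2 in total.
Checked but reused from cache: v18.
Key observation: the change is absorbed at v5 — it re-runs but produces the same value, and the output's value is unchanged.

First evaluation (everything demanded from the output):
  v1 = min2(-7, -3) = -7
  v2 = mul(2, -7) = -14
  v3 = mul(-3, -6) = 18
  v4 = min2(-7, -3) = -7
  v5 = max2(-14, -7) = -7
  v6 = sub(18, -7) = 25
  v7 = add(25, -7) = 18
  v8 = max2(25, -7) = 25
  v10 = max2(25, -7) = 25
  v11 = neg(-7) = 7
  v12 = sub(7, 25) = -18
  v13 = add(-7, 18) = 11
  v14 = max2(-18, -7) = -7
  v15 = max2(11, -18) = 11
  v16 = sub(-7, 11) = -18
  v18 = min2(-7, -18) = -18

Propagation after the edit:
  v2: runs — in3 2->9; result -63.
  v5: runs — v2 -14->-63; result -7 (same value as before).
  v18: checked — values it read are unchanged (v5 unchanged, v16 unchanged); reused cached -18 without running.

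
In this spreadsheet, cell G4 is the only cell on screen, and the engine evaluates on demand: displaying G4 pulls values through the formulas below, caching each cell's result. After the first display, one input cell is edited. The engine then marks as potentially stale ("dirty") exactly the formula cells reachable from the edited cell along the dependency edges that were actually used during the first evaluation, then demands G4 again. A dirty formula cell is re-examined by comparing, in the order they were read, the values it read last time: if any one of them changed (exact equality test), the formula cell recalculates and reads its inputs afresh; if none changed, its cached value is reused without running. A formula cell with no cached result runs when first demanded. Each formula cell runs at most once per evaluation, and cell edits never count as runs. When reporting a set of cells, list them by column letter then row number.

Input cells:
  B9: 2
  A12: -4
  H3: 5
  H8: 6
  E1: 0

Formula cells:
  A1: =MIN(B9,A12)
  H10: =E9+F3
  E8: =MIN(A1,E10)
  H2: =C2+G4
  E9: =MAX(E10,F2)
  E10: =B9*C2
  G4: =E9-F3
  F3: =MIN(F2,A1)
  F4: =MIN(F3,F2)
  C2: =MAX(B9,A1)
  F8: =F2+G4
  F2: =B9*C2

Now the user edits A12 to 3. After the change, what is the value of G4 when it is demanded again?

Initial pass — values computed on the first demand:
  A1 = MIN(2, -4) = -4
  C2 = MAX(2, -4) = 2
  E10 = 2 * 2 = 4
  F2 = 2 * 2 = 4
  E9 = MAX(4, 4) = 4
  F3 = MIN(4, -4) = -4
  G4 = 4 - -4 = 8

Second demand — change propagation:
  A1: re-runs because A12 -4->3; new result 2.
  C2: re-runs because A1 -4->2; new result 2 (unchanged).
  E10: re-examined; everything it read last time is the same (B9 unchanged, C2 unchanged) — cache 4 kept, no run.
  F2: re-examined; everything it read last time is the same (B9 unchanged, C2 unchanged) — cache 4 kept, no run.
  E9: re-examined; everything it read last time is the same (E10 unchanged, F2 unchanged) — cache 4 kept, no run.
  F3: re-runs because A1 -4->2; new result 2.
  G4: re-runs because F3 -4->2; new result 2.

The important point: at E10 every value read last time is unchanged, so the dirty flag clears without a run.

G4 now evaluates to 2.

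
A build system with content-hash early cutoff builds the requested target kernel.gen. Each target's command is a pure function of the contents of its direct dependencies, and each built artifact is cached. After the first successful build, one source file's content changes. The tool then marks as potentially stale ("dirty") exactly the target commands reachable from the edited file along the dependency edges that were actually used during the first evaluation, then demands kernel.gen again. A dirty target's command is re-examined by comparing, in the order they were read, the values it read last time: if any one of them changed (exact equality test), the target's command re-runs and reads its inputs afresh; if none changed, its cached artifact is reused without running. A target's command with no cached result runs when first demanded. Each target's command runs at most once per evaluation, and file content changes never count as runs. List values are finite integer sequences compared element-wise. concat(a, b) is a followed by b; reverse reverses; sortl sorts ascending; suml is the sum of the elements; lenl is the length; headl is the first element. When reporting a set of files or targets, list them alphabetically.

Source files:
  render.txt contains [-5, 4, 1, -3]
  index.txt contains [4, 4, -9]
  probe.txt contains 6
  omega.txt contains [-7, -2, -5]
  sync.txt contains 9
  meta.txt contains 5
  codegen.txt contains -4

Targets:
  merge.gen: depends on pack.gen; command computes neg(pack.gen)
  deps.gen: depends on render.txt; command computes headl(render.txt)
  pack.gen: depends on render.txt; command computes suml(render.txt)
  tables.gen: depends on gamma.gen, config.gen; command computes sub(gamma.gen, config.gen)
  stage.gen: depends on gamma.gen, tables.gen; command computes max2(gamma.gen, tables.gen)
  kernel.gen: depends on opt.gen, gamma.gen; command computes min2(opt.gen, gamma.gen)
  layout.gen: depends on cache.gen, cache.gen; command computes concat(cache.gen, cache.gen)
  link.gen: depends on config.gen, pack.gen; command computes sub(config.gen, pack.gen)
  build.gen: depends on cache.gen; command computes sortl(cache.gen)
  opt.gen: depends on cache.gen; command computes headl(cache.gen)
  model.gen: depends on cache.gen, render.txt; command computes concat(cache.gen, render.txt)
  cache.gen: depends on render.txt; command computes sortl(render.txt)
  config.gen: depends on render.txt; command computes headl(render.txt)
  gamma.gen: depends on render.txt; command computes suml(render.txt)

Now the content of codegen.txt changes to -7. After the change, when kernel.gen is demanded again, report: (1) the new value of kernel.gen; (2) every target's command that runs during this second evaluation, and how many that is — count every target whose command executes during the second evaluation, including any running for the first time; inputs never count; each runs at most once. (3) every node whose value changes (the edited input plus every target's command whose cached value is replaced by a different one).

First evaluation (everything demanded from the output):
  cache.gen = sortl([-5, 4, 1, -3]) = [-5, -3, 1, 4]
  gamma.gen = suml([-5, 4, 1, -3]) = -3
  opt.gen = headl([-5, -3, 1, 4]) = -5
  kernel.gen = min2(-5, -3) = -5

Propagation after the edit:
  codegen.txt feeds no computation that the output demands — nothing is marked dirty and nothing runs.

Key observation: codegen.txt is never demanded by the output, so the edit triggers no recomputation at all.

New value of kernel.gen: -5.
Target commands that run: none — 0 in total.
Values that change: codegen.txt.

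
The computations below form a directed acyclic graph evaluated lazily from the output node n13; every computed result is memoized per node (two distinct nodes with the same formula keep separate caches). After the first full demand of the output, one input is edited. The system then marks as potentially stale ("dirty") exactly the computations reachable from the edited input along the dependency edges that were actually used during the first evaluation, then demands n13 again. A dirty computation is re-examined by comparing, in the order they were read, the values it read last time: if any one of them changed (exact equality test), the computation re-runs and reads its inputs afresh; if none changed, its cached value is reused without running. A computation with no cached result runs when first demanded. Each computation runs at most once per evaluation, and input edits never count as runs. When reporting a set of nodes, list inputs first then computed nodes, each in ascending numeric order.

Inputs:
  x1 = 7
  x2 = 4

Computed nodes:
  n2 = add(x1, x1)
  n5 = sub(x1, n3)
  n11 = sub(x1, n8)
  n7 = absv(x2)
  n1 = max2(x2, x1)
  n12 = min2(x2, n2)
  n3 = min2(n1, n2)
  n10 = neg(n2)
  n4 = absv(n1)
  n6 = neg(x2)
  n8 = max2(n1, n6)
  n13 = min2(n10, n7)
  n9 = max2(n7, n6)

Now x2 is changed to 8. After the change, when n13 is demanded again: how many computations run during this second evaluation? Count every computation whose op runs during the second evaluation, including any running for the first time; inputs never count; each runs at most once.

2 computations run: n7, n13.

First demand of the output computes:
  n2 = add(7, 7) = 14
  n7 = absv(4) = 4
  n10 = neg(14) = -14
  n13 = min2(-14, 4) = -14

After the edit, cleaning proceeds:
  n7: a read changed (x2 4->8) — executes, giving 8.
  n13: a read changed (n7 4->8) — executes, giving -14 — identical to its old value.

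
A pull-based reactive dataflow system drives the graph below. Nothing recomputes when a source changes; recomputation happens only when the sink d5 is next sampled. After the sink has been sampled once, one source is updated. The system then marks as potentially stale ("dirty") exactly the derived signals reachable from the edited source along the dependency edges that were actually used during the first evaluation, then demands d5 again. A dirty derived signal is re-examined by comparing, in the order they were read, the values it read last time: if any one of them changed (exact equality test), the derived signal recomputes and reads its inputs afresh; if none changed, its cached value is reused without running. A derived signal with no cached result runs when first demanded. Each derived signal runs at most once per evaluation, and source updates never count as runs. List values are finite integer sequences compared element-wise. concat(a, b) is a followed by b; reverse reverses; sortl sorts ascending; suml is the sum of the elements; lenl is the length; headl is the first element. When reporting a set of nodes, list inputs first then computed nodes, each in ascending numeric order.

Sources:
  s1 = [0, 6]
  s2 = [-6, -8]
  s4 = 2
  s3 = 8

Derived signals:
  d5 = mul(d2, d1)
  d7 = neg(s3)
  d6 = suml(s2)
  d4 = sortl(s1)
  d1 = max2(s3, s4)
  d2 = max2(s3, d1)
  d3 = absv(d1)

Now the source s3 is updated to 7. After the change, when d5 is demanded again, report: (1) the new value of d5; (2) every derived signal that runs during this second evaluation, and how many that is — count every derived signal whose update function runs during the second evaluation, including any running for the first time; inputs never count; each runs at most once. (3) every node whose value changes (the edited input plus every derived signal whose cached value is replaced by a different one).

First evaluation (everything demanded from the output):
  d1 = max2(8, 2) = 8
  d2 = max2(8, 8) = 8
  d5 = mul(8, 8) = 64

Propagation after the edit:
  d1: runs — s3 8->7; result 7.
  d2: runs — s3 8->7; d1 8->7; result 7.
  d5: runs — d2 8->7; d1 8->7; result 49.

New value of d5: 49.
Derived signals that run: d1, d2, d5 — 3 in total.
Values that change: s3, d1, d2, d5.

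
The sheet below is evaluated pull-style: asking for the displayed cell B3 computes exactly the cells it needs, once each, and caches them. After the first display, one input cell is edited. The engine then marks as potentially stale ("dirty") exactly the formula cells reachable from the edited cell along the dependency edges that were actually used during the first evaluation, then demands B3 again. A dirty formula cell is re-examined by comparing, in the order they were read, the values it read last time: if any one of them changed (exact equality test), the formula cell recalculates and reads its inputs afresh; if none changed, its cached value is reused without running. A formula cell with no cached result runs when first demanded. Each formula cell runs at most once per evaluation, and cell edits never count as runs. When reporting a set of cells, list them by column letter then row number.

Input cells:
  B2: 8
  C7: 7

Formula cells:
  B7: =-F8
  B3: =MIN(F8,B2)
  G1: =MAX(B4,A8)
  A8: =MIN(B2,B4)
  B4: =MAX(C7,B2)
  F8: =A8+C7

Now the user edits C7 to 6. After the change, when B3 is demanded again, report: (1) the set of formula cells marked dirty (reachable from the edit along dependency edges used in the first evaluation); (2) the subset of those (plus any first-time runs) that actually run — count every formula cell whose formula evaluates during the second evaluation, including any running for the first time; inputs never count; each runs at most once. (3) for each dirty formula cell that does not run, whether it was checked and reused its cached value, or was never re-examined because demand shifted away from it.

First demand of the output computes:
  B4 = MAX(7, 8) = 8
  A8 = MIN(8, 8) = 8
  F8 = 8 + 7 = 15
  B3 = MIN(15, 8) = 8

After the edit, cleaning proceeds:
  B4: a read changed (C7 7->6) — executes, giving 8 — identical to its old value.
  A8: dirty, but its reads are unchanged (B2 unchanged, B4 unchanged); cached 8 stands.
  F8: a read changed (C7 7->6) — executes, giving 14.
  B3: a read changed (F8 15->14) — executes, giving 8 — identical to its old value.

Note where the cutoff bites: A8 is checked, finds nothing changed, and keeps its cache.

The edit dirties: A8, B3, B4, F8.
3 formula cells run: B3, B4, F8.
Cache hits after checking: A8.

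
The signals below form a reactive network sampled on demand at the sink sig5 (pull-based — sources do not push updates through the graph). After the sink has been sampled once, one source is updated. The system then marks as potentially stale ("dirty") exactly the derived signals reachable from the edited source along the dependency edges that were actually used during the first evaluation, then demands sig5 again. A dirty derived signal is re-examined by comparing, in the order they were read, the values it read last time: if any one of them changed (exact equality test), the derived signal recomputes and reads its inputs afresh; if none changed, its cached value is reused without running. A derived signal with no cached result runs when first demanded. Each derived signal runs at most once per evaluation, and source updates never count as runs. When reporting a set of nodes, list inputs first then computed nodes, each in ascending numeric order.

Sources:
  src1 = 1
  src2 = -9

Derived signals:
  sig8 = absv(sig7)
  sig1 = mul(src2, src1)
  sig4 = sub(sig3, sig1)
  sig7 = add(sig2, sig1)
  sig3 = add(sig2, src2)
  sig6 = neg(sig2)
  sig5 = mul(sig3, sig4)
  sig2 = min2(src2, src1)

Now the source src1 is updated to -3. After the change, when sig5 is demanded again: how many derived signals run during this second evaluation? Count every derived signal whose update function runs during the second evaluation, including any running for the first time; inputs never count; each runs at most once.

Initial pass — values computed on the first demand:
  sig1 = mul(-9, 1) = -9
  sig2 = min2(-9, 1) = -9
  sig3 = add(-9, -9) = -18
  sig4 = sub(-18, -9) = -9
  sig5 = mul(-18, -9) = 162

Second demand — change propagation:
  sig1: re-runs because src1 1->-3; new result 27.
  sig2: re-runs because src1 1->-3; new result -9 (unchanged).
  sig3: re-examined; everything it read last time is the same (sig2 unchanged, src2 unchanged) — cache -18 kept, no run.
  sig4: re-runs because sig1 -9->27; new result -45.
  sig5: re-runs because sig4 -9->-45; new result 810.

The important point: at sig3 every value read last time is unchanged, so the dirty flag clears without a run.

Run set: sig1, sig2, sig4, sig5 (4 run).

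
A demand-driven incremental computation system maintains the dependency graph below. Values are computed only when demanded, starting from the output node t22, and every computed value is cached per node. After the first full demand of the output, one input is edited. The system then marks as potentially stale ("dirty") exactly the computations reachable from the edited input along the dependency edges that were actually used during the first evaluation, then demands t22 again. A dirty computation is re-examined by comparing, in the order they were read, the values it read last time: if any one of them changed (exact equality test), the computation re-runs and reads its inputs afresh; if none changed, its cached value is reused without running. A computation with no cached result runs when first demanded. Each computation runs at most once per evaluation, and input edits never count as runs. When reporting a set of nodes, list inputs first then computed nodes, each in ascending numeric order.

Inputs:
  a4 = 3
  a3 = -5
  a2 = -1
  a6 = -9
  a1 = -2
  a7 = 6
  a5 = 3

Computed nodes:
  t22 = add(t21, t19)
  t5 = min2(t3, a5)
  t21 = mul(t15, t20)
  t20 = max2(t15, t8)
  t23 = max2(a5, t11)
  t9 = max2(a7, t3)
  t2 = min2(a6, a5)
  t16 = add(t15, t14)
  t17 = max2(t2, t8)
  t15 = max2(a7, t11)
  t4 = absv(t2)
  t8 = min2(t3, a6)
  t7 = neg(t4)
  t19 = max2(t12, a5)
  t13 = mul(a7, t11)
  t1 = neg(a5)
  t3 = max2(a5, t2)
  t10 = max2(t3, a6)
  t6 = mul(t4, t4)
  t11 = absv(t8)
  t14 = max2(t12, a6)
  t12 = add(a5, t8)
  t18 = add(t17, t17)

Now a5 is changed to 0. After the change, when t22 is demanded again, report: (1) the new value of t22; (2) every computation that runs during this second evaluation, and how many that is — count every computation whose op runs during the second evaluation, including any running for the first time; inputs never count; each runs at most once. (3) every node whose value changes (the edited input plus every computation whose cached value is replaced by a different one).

First evaluation (everything demanded from the output):
  t2 = min2(-9, 3) = -9
  t3 = max2(3, -9) = 3
  t8 = min2(3, -9) = -9
  t11 = absv(-9) = 9
  t12 = add(3, -9) = -6
  t15 = max2(6, 9) = 9
  t19 = max2(-6, 3) = 3
  t20 = max2(9, -9) = 9
  t21 = mul(9, 9) = 81
  t22 = add(81, 3) = 84

Propagation after the edit:
  t2: runs — a5 3->0; result -9 (same value as before).
  t3: runs — a5 3->0; result 0.
  t8: runs — t3 3->0; result -9 (same value as before).
  t11: checked — values it read are unchanged (t8 unchanged); reused cached 9 without running.
  t12: runs — a5 3->0; result -9.
  t15: checked — values it read are unchanged (a7 unchanged, t11 unchanged); reused cached 9 without running.
  t19: runs — t12 -6->-9; a5 3->0; result 0.
  t20: checked — values it read are unchanged (t15 unchanged, t8 unchanged); reused cached 9 without running.
  t21: checked — values it read are unchanged (t15 unchanged, t20 unchanged); reused cached 81 without running.
  t22: runs — t19 3->0; result 81.

Key observation: the cutoff stops propagation at t11 — its inputs' values are unchanged, so it reuses its cache.

New value of t22: 81.
Computations that run: t2, t3, t8, t12, t19, t22 — 6 in total.
Values that change: a5, t3, t12, t19, t22.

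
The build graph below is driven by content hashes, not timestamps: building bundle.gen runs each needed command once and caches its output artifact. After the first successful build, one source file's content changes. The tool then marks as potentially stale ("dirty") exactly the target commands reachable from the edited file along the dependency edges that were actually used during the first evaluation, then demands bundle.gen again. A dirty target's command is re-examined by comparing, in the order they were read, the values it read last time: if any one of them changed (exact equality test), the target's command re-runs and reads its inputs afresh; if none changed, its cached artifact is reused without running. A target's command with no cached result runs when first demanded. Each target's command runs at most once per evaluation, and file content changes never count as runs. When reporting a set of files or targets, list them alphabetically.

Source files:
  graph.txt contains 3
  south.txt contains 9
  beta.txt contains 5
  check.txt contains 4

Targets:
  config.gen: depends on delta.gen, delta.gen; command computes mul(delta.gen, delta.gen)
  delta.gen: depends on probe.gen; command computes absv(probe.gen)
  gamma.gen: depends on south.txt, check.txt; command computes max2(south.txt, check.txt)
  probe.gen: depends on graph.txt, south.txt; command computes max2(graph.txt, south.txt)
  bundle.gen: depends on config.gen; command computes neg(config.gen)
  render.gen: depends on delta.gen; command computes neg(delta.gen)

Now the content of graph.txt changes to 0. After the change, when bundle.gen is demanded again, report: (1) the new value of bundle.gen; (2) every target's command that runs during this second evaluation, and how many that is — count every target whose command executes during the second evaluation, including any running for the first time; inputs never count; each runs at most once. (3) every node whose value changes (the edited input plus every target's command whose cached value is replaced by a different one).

Initial pass — values computed on the first demand:
  probe.gen = max2(3, 9) = 9
  delta.gen = absv(9) = 9
  config.gen = mul(9, 9) = 81
  bundle.gen = neg(81) = -81

Second demand — change propagation:
  probe.gen: re-runs because graph.txt 3->0; new result 9 (unchanged).
  delta.gen: re-examined; everything it read last time is the same (probe.gen unchanged) — cache 9 kept, no run.
  config.gen: re-examined; everything it read last time is the same (delta.gen unchanged, delta.gen unchanged) — cache 81 kept, no run.
  bundle.gen: re-examined; everything it read last time is the same (config.gen unchanged) — cache -81 kept, no run.

The important point: probe.gen recomputes to an identical value, and the output ends up unchanged.

bundle.gen now evaluates to -81.
Run set: probe.gen (1 run).
Changed values: graph.txt.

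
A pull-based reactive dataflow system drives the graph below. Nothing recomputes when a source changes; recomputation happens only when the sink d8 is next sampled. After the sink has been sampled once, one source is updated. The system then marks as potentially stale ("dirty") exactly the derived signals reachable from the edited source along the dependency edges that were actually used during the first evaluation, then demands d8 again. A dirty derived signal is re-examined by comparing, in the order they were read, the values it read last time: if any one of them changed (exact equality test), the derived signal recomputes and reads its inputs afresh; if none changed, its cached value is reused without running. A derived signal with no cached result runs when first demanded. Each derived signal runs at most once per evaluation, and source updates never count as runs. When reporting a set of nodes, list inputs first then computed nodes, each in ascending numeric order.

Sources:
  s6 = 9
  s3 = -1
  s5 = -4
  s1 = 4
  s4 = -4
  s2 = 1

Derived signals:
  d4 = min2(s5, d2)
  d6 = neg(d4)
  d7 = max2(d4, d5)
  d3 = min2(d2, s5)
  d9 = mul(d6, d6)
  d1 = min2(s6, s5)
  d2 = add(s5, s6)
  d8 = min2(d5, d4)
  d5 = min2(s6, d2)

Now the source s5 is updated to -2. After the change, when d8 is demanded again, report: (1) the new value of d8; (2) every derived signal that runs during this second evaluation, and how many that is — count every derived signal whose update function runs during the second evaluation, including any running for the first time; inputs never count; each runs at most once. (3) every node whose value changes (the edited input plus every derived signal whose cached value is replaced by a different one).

First evaluation (everything demanded from the output):
  d2 = add(-4, 9) = 5
  d4 = min2(-4, 5) = -4
  d5 = min2(9, 5) = 5
  d8 = min2(5, -4) = -4

Propagation after the edit:
  d2: runs — s5 -4->-2; result 7.
  d4: runs — s5 -4->-2; d2 5->7; result -2.
  d5: runs — d2 5->7; result 7.
  d8: runs — d5 5->7; d4 -4->-2; result -2.

New value of d8: -2.
Derived signals that run: d2, d4, d5, d8 — 4 in total.
Values that change: s5, d2, d4, d5, d8.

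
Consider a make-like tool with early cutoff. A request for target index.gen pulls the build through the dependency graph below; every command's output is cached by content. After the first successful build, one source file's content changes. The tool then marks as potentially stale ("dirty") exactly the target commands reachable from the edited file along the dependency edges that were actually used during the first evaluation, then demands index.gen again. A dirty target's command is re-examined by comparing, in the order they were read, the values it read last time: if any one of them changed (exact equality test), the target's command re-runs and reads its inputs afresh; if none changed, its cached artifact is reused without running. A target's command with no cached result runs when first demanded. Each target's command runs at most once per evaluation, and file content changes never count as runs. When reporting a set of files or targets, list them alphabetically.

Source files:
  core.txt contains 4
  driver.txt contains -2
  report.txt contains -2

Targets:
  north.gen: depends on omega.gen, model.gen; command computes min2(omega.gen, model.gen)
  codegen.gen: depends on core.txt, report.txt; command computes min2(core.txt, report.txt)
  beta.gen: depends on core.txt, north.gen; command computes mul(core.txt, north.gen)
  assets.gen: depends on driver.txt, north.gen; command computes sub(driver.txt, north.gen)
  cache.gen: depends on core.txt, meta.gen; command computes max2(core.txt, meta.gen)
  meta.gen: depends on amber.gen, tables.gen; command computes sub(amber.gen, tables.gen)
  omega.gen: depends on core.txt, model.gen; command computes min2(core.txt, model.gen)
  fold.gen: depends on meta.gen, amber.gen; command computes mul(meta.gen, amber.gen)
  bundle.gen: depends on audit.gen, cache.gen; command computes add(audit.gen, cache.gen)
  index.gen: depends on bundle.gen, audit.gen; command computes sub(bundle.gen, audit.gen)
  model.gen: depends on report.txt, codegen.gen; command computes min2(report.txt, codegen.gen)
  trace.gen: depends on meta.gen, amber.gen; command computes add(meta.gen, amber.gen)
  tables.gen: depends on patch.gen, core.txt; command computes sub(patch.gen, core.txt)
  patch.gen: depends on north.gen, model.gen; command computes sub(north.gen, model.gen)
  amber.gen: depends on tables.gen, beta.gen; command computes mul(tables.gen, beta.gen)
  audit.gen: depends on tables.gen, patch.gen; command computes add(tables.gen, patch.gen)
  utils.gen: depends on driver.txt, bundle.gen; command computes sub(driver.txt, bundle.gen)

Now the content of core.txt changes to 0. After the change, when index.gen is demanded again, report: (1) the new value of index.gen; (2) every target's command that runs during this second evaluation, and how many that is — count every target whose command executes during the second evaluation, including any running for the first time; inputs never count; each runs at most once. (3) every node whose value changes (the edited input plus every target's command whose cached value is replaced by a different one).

Demanding index.gen again yields 0.
10 target commands run: amber.gen, audit.gen, beta.gen, bundle.gen, cache.gen, codegen.gen, index.gen, meta.gen, omega.gen, tables.gen.
The nodes whose values change: amber.gen, audit.gen, beta.gen, bundle.gen, cache.gen, core.txt, index.gen, meta.gen, tables.gen.
Note where the cutoff bites: model.gen is checked, finds nothing changed, and keeps its cache.

First demand of the output computes:
  codegen.gen = min2(4, -2) = -2
  model.gen = min2(-2, -2) = -2
  omega.gen = min2(4, -2) = -2
  north.gen = min2(-2, -2) = -2
  beta.gen = mul(4, -2) = -8
  patch.gen = sub(-2, -2) = 0
  tables.gen = sub(0, 4) = -4
  amber.gen = mul(-4, -8) = 32
  audit.gen = add(-4, 0) = -4
  meta.gen = sub(32, -4) = 36
  cache.gen = max2(4, 36) = 36
  bundle.gen = add(-4, 36) = 32
  index.gen = sub(32, -4) = 36

After the edit, cleaning proceeds:
  codegen.gen: a read changed (core.txt 4->0) — executes, giving -2 — identical to its old value.
  model.gen: dirty, but its reads are unchanged (report.txt unchanged, codegen.gen unchanged); cached -2 stands.
  omega.gen: a read changed (core.txt 4->0) — executes, giving -2 — identical to its old value.
  north.gen: dirty, but its reads are unchanged (omega.gen unchanged, model.gen unchanged); cached -2 stands.
  beta.gen: a read changed (core.txt 4->0) — executes, giving 0.
  patch.gen: dirty, but its reads are unchanged (north.gen unchanged, model.gen unchanged); cached 0 stands.
  tables.gen: a read changed (core.txt 4->0) — executes, giving 0.
  amber.gen: a read changed (tables.gen -4->0; beta.gen -8->0) — executes, giving 0.
  audit.gen: a read changed (tables.gen -4->0) — executes, giving 0.
  meta.gen: a read changed (amber.gen 32->0; tables.gen -4->0) — executes, giving 0.
  cache.gen: a read changed (core.txt 4->0; meta.gen 36->0) — executes, giving 0.
  bundle.gen: a read changed (audit.gen -4->0; cache.gen 36->0) — executes, giving 0.
  index.gen: a read changed (bundle.gen 32->0; audit.gen -4->0) — executes, giving 0.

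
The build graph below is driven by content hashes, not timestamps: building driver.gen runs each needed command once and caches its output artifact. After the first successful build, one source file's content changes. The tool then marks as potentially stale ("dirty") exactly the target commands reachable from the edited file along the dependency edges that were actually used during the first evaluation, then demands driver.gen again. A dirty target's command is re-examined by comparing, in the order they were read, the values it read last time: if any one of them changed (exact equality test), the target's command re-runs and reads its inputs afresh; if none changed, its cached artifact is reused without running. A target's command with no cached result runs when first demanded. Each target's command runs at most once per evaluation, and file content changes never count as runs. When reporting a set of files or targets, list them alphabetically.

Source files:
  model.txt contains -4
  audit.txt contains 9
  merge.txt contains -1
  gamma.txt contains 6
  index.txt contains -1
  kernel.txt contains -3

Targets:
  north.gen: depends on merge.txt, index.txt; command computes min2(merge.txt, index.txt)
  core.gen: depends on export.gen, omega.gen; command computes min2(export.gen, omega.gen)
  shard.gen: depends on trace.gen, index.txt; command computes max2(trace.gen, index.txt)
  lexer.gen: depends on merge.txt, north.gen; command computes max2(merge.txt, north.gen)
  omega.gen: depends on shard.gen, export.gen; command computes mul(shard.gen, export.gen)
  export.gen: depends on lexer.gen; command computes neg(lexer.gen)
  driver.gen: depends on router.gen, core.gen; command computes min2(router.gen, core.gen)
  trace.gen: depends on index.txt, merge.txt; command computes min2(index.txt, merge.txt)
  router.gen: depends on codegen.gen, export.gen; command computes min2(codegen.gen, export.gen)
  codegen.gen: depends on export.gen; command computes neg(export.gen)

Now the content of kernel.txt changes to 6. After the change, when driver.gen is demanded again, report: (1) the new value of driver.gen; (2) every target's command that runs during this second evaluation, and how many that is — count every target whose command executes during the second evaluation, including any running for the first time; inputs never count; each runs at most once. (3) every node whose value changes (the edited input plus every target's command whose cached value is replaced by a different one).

Initial pass — values computed on the first demand:
  north.gen = min2(-1, -1) = -1
  lexer.gen = max2(-1, -1) = -1
  export.gen = neg(-1) = 1
  codegen.gen = neg(1) = -1
  router.gen = min2(-1, 1) = -1
  trace.gen = min2(-1, -1) = -1
  shard.gen = max2(-1, -1) = -1
  omega.gen = mul(-1, 1) = -1
  core.gen = min2(1, -1) = -1
  driver.gen = min2(-1, -1) = -1

Second demand — change propagation:
  no demanded computation ever read kernel.txt, so the edit dirties nothing and nothing runs.

The important point: nothing the output needs ever reads kernel.txt, so the edit is invisible to it.

driver.gen now evaluates to -1.
Run set: none (0 run).
Changed values: kernel.txt.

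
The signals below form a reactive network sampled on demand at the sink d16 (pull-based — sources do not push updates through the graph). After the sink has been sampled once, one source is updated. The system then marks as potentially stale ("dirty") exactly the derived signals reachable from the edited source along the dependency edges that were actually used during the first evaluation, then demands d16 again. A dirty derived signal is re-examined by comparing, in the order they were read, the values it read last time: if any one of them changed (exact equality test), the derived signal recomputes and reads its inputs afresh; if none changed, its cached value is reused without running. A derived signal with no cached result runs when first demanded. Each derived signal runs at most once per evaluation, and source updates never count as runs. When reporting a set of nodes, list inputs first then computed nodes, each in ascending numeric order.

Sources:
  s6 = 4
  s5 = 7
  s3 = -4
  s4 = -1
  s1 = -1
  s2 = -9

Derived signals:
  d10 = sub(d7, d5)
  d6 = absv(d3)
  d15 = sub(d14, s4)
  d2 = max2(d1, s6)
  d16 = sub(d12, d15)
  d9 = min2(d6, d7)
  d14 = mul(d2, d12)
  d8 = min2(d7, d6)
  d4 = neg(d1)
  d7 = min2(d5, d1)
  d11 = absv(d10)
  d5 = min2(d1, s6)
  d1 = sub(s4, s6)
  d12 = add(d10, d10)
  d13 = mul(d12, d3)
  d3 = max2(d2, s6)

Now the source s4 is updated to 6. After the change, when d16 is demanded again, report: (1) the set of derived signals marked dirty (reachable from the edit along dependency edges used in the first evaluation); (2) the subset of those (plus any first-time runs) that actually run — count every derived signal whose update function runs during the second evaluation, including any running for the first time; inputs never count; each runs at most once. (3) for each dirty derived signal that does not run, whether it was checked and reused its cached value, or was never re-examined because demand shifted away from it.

Dirty set: d1, d2, d5, d7, d10, d12, d14, d15, d16.
Run set: d1, d2, d5, d7, d10, d15, d16 (7 run).
Re-examined without running (cache reused): d12, d14.
The important point: at d12 every value read last time is unchanged, so the dirty flag clears without a run.

Initial pass — values computed on the first demand:
  d1 = sub(-1, 4) = -5
  d2 = max2(-5, 4) = 4
  d5 = min2(-5, 4) = -5
  d7 = min2(-5, -5) = -5
  d10 = sub(-5, -5) = 0
  d12 = add(0, 0) = 0
  d14 = mul(4, 0) = 0
  d15 = sub(0, -1) = 1
  d16 = sub(0, 1) = -1

Second demand — change propagation:
  d1: re-runs because s4 -1->6; new result 2.
  d2: re-runs because d1 -5->2; new result 4 (unchanged).
  d5: re-runs because d1 -5->2; new result 2.
  d7: re-runs because d5 -5->2; d1 -5->2; new result 2.
  d10: re-runs because d7 -5->2; d5 -5->2; new result 0 (unchanged).
  d12: re-examined; everything it read last time is the same (d10 unchanged, d10 unchanged) — cache 0 kept, no run.
  d14: re-examined; everything it read last time is the same (d2 unchanged, d12 unchanged) — cache 0 kept, no run.
  d15: re-runs because s4 -1->6; new result -6.
  d16: re-runs because d15 1->-6; new result 6.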